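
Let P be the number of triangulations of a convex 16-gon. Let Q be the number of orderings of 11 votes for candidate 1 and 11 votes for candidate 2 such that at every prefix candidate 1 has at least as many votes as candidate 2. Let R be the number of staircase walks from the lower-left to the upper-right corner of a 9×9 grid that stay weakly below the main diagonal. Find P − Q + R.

2620516

A convex 16-gon is triangulated into 14 triangles, and the number of such triangulations is the Catalan number C_{16−2} = C_14. So P = C_14 = 2674440.
Ballot sequences with n votes each where one side never trails are Dyck words, counted by C_n; here n = 11. So Q = C_11 = 58786.
Monotone paths in an n×n grid that stay weakly below the diagonal are counted by C_n; here n = 9. So R = C_9 = 4862.
P − Q + R = 2674440 − 58786 + 4862 = 2620516.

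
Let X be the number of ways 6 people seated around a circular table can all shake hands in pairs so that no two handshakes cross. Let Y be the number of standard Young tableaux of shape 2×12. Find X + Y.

With 6 = 2·3 people, non-crossing handshake pairings are non-crossing perfect matchings on a circle, counted by C_3. So X = C_3 = 5.
Standard Young tableaux of shape 2×n are counted by C_n; here n = 12. So Y = C_12 = 208012.
X + Y = 5 + 208012 = 208017.

208017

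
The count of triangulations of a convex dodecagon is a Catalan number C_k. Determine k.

10

The number of triangulations of a 12-gon is the Catalan number C_10 (index = sides − 2).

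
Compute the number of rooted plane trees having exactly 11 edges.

A rooted plane tree with 11 edges has 12 nodes, and the count is C_11.
C_11 = C_10 · 2(2·10+1)/(10+2) = 16796 · 42/12 = 58786.

58786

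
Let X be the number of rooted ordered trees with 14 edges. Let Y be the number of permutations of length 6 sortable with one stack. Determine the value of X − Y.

2674308

A rooted plane tree with 14 edges has 15 nodes, and the count is C_14. So X = C_14 = 2674440.
Stack-sortable permutations are exactly the 231-avoiding ones, counted by C_n; here n = 6. So Y = C_6 = 132.
X − Y = 2674440 − 132 = 2674308.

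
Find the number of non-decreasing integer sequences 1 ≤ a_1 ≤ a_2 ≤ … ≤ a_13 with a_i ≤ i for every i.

742900

Weakly increasing sequences with a_i ≤ i biject with Dyck paths of semilength 13, so there are C_13.
C_13 = C(26,13)/14 = 10400600/14 = 742900.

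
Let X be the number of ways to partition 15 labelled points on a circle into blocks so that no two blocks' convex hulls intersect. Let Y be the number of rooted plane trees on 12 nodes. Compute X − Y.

9636059

Non-crossing partitions of an n-element set are counted by C_n; here n = 15. So X = C_15 = 9694845.
Rooted ordered (plane) trees on m nodes have m−1 edges and are counted by C_{m−1}; m = 12 gives C_11. So Y = C_11 = 58786.
X − Y = 9694845 − 58786 = 9636059.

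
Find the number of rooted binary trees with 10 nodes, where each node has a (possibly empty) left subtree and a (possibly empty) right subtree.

16796

Binary trees (left/right distinguished) on n nodes are counted by C_n; here n = 10.
C_10 = 16796.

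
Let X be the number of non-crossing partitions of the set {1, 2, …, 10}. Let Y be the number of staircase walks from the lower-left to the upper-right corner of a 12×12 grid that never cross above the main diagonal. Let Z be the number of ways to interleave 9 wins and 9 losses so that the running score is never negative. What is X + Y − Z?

219946

Non-crossing partitions of an n-element set are counted by C_n; here n = 10. So X = C_10 = 16796.
Monotone paths in an n×n grid that stay weakly below the diagonal are counted by C_n; here n = 12. So Y = C_12 = 208012.
Reading a vote for the leader as '(' and for the other as ')' turns such a sequence into a balanced string of 9 pairs, so the count is C_9. So Z = C_9 = 4862.
X + Y − Z = 16796 + 208012 − 4862 = 219946.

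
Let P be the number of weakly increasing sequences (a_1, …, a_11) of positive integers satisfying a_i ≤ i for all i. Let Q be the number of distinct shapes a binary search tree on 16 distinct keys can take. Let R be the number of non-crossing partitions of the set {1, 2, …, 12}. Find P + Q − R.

Such sub-staircase sequences of length n are counted by C_n; here n = 11. So P = C_11 = 58786.
Rooted binary trees with 16 nodes (each child slot possibly empty) number C_16. So Q = C_16 = 35357670.
Non-crossing partitions of an n-element set are counted by C_n; here n = 12. So R = C_12 = 208012.
P + Q − R = 58786 + 35357670 − 208012 = 35208444.

35208444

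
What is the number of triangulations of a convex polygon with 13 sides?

The number of triangulations of a 13-gon is the Catalan number C_11 (index = sides − 2).
C_11 = C(22,11)/12 = 705432/12 = 58786.

58786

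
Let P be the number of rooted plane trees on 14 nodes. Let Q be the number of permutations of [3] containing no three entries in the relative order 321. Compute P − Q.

A rooted plane tree on 14 nodes has 13 edges, and such trees are counted by C_13. So P = C_13 = 742900.
For any fixed pattern of length 3, the pattern-avoiding permutations of [3] number C_3. So Q = C_3 = 5.
P − Q = 742900 − 5 = 742895.

742895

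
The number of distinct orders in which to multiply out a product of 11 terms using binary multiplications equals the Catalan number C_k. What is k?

10

Parenthesizations of m factors correspond to full binary trees with m leaves, counted by C_{m−1}; m = 11 gives C_10.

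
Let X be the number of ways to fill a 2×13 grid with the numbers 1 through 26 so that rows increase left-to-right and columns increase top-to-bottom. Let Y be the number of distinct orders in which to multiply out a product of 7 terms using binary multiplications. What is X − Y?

By the hook-length formula (or a Dyck-path bijection), SYT of shape 2×13 number C_13. So X = C_13 = 742900.
Bracketing 7 factors into binary products is counted by C_{7−1} = C_6. So Y = C_6 = 132.
X − Y = 742900 − 132 = 742768.

742768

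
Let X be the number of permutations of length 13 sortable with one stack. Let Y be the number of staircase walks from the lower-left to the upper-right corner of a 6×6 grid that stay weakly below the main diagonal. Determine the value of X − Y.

742768

Stack-sortable permutations are exactly the 231-avoiding ones, counted by C_n; here n = 13. So X = C_13 = 742900.
Sub-diagonal monotone paths from (0,0) to (6,6) biject with Dyck paths of semilength 6, giving C_6. So Y = C_6 = 132.
X − Y = 742900 − 132 = 742768.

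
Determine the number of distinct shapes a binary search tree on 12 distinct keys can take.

Binary trees (left/right distinguished) on n nodes are counted by C_n; here n = 12.
C_12 = C(24,12)/13 = 2704156/13 = 208012.

208012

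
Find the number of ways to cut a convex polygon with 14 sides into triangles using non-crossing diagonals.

208012

Triangulations of a convex m-gon are counted by C_{m−2}; with m = 14 this is C_12.
C_12 = C(24,12)/13 = 2704156/13 = 208012.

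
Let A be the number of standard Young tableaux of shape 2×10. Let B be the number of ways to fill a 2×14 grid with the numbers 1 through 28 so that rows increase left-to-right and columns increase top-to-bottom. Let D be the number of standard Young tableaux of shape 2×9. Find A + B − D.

Standard Young tableaux of shape 2×n are counted by C_n; here n = 10. So A = C_10 = 16796.
Standard Young tableaux of shape 2×n are counted by C_n; here n = 14. So B = C_14 = 2674440.
By the hook-length formula (or a Dyck-path bijection), SYT of shape 2×9 number C_9. So D = C_9 = 4862.
A + B − D = 16796 + 2674440 − 4862 = 2686374.

2686374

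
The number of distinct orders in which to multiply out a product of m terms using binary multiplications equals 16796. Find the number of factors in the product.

11

Parenthesizations of m factors are counted by C_{m−1}; 16796 = C_10.
So the index is 10, and the number of factors is 10 + 1 = 11.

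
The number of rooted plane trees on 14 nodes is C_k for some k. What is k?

13

Rooted ordered (plane) trees on m nodes have m−1 edges and are counted by C_{m−1}; m = 14 gives C_13.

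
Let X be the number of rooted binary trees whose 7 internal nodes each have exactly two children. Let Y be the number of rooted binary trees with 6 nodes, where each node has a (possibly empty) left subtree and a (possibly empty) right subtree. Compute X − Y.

Full binary trees with n internal nodes are counted by C_n; here n = 7. So X = C_7 = 429.
There are C_n binary search tree shapes on n keys; with n = 6 that is C_6. So Y = C_6 = 132.
X − Y = 429 − 132 = 297.

297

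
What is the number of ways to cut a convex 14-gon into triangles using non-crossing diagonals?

A convex 14-gon is triangulated into 12 triangles, and the number of such triangulations is the Catalan number C_{14−2} = C_12.
C_12 = C(24,12)/13 = 2704156/13 = 208012.

208012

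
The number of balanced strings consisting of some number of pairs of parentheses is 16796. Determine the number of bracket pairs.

Balanced strings of n bracket-pairs are counted by C_n. The Catalan number equal to 16796 is C_10.

10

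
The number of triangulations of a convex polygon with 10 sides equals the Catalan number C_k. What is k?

The number of triangulations of a 10-gon is the Catalan number C_8 (index = sides − 2).

8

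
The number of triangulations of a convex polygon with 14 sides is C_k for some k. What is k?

Triangulations of a convex m-gon are counted by C_{m−2}; with m = 14 this is C_12.

12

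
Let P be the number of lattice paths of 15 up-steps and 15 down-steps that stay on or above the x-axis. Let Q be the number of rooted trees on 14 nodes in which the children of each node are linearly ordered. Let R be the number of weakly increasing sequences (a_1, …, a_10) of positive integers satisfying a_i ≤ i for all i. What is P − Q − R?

8935149

Paths of 15 up- and 15 down-steps that never dip below the axis are Dyck paths; their count is C_15. So P = C_15 = 9694845.
Rooted ordered (plane) trees on m nodes have m−1 edges and are counted by C_{m−1}; m = 14 gives C_13. So Q = C_13 = 742900.
Such sub-staircase sequences of length n are counted by C_n; here n = 10. So R = C_10 = 16796.
P − Q − R = 9694845 − 742900 − 16796 = 8935149.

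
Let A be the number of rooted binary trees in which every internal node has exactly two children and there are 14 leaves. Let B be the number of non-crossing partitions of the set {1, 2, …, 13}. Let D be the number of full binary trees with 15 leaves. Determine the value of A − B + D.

A full binary tree with L leaves has L−1 internal nodes and is counted by C_{L−1}; L = 14 gives C_13. So A = C_13 = 742900.
Non-crossing partitions of an n-element set are counted by C_n; here n = 13. So B = C_13 = 742900.
Full binary trees with 15 leaves have 15−1 = 14 internal nodes, so there are C_14 of them. So D = C_14 = 2674440.
A − B + D = 742900 − 742900 + 2674440 = 2674440.

2674440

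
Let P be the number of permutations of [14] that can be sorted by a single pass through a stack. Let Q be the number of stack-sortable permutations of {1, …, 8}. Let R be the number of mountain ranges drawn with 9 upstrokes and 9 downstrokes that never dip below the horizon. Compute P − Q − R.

By Knuth's characterisation, the stack-sortable permutations of length 14 are the 231-avoiders, numbering C_14. So P = C_14 = 2674440.
By Knuth's characterisation, the stack-sortable permutations of length 8 are the 231-avoiders, numbering C_8. So Q = C_8 = 1430.
Dyck paths of semilength n (length 2n) are counted by C_n; here n = 9. So R = C_9 = 4862.
P − Q − R = 2674440 − 1430 − 4862 = 2668148.

2668148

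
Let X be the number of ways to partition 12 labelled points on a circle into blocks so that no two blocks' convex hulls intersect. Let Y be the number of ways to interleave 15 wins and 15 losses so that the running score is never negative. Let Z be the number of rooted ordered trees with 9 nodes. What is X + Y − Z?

Non-crossing partitions of an n-element set are counted by C_n; here n = 12. So X = C_12 = 208012.
Ballot sequences with n votes each where one side never trails are Dyck words, counted by C_n; here n = 15. So Y = C_15 = 9694845.
Rooted ordered (plane) trees on m nodes have m−1 edges and are counted by C_{m−1}; m = 9 gives C_8. So Z = C_8 = 1430.
X + Y − Z = 208012 + 9694845 − 1430 = 9901427.

9901427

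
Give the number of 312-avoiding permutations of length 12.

For any fixed pattern of length 3, the pattern-avoiding permutations of [12] number C_12.
C_12 = C(24,12)/13 = 2704156/13 = 208012.

208012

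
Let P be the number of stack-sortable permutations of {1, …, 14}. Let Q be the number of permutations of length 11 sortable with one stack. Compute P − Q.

2615654

Stack-sortable permutations are exactly the 231-avoiding ones, counted by C_n; here n = 14. So P = C_14 = 2674440.
Stack-sortable permutations are exactly the 231-avoiding ones, counted by C_n; here n = 11. So Q = C_11 = 58786.
P − Q = 2674440 − 58786 = 2615654.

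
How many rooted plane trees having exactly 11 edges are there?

Rooted ordered trees with n edges are counted by C_n; here n = 11.
C_11 = 58786.

58786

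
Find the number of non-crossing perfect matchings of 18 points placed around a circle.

4862

Non-crossing perfect matchings of 2n points on a circle are counted by C_n; with 18 points, n = 9.
C_9 = C(18,9)/10 = 48620/10 = 4862.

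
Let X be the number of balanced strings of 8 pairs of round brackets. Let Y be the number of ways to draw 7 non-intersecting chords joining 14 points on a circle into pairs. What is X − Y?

1001

Balanced strings of n pairs of brackets are counted by C_n; here n = 8. So X = C_8 = 1430.
Pairing 14 circle points by 7 non-crossing chords gives C_7 matchings. So Y = C_7 = 429.
X − Y = 1430 − 429 = 1001.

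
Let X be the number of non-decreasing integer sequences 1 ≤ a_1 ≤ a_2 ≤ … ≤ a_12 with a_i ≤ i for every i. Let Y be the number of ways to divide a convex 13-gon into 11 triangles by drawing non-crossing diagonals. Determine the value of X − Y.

Weakly increasing sequences with a_i ≤ i biject with Dyck paths of semilength 12, so there are C_12. So X = C_12 = 208012.
The number of triangulations of a 13-gon is the Catalan number C_11 (index = sides − 2). So Y = C_11 = 58786.
X − Y = 208012 − 58786 = 149226.

149226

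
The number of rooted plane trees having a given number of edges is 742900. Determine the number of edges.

Rooted ordered trees with n edges are counted by C_n. Since C_13 = 742900, the index is 13.

13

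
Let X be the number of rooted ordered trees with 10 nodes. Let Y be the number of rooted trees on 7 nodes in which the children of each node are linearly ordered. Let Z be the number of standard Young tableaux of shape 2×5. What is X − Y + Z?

4772

A rooted plane tree on 10 nodes has 9 edges, and such trees are counted by C_9. So X = C_9 = 4862.
A rooted plane tree on 7 nodes has 6 edges, and such trees are counted by C_6. So Y = C_6 = 132.
Standard Young tableaux of shape 2×n are counted by C_n; here n = 5. So Z = C_5 = 42.
X − Y + Z = 4862 − 132 + 42 = 4772.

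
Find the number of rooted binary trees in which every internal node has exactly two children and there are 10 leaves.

4862

Full binary trees with 10 leaves have 10−1 = 9 internal nodes, so there are C_9 of them.
C_9 = 4862.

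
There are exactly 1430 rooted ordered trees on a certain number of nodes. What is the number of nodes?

Rooted ordered trees on m nodes are counted by C_{m−1}; 1430 = C_8.
So the index is 8, and the number of nodes is 8 + 1 = 9.

9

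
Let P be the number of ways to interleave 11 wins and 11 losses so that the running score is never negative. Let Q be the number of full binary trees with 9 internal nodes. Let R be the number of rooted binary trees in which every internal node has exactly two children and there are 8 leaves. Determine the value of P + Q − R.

63219

Reading a vote for the leader as '(' and for the other as ')' turns such a sequence into a balanced string of 11 pairs, so the count is C_11. So P = C_11 = 58786.
The number of full binary trees on 9 internal nodes is the Catalan number C_9. So Q = C_9 = 4862.
Full binary trees with 8 leaves have 8−1 = 7 internal nodes, so there are C_7 of them. So R = C_7 = 429.
P + Q − R = 58786 + 4862 − 429 = 63219.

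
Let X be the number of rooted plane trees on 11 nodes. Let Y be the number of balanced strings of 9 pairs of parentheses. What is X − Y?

A rooted plane tree on 11 nodes has 10 edges, and such trees are counted by C_10. So X = C_10 = 16796.
A balanced arrangement of 9 bracket pairs is a Dyck word of semilength 9, so the count is C_9. So Y = C_9 = 4862.
X − Y = 16796 − 4862 = 11934.

11934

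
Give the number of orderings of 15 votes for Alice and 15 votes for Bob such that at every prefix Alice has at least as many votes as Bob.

9694845

Reading a vote for the leader as '(' and for the other as ')' turns such a sequence into a balanced string of 15 pairs, so the count is C_15.
C_15 = 9694845.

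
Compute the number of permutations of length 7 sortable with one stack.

429

Stack-sortable permutations are exactly the 231-avoiding ones, counted by C_n; here n = 7.
C_7 = 429.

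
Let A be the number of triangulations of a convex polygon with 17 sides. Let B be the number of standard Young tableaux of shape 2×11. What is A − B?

9636059

A convex 17-gon is triangulated into 15 triangles, and the number of such triangulations is the Catalan number C_{17−2} = C_15. So A = C_15 = 9694845.
Standard Young tableaux of shape 2×n are counted by C_n; here n = 11. So B = C_11 = 58786.
A − B = 9694845 − 58786 = 9636059.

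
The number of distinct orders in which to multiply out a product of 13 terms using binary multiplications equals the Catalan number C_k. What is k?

Bracketing 13 factors into binary products is counted by C_{13−1} = C_12.

12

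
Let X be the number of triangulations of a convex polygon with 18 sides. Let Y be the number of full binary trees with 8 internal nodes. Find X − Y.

The number of triangulations of an 18-gon is the Catalan number C_16 (index = sides − 2). So X = C_16 = 35357670.
Full binary trees with n internal nodes are counted by C_n; here n = 8. So Y = C_8 = 1430.
X − Y = 35357670 − 1430 = 35356240.

35356240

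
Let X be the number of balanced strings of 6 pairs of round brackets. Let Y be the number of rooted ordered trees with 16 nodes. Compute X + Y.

Balanced strings of n pairs of brackets are counted by C_n; here n = 6. So X = C_6 = 132.
Rooted ordered (plane) trees on m nodes have m−1 edges and are counted by C_{m−1}; m = 16 gives C_15. So Y = C_15 = 9694845.
X + Y = 132 + 9694845 = 9694977.

9694977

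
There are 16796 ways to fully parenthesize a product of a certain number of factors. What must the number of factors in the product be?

11

Parenthesizations of m factors are counted by C_{m−1}; 16796 = C_10.
So the index is 10, and the number of factors is 10 + 1 = 11.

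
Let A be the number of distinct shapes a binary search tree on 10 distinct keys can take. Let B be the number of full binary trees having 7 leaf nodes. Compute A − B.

16664

Binary trees (left/right distinguished) on n nodes are counted by C_n; here n = 10. So A = C_10 = 16796.
A full binary tree with L leaves has L−1 internal nodes and is counted by C_{L−1}; L = 7 gives C_6. So B = C_6 = 132.
A − B = 16796 − 132 = 16664.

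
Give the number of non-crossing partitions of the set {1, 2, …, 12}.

208012

The non-crossing partitions of [12] form a lattice of size C_12.
C_12 = C(24,12)/13 = 2704156/13 = 208012.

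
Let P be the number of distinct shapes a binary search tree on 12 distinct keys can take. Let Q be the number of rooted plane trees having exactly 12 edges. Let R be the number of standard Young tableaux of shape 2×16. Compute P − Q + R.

Rooted binary trees with 12 nodes (each child slot possibly empty) number C_12. So P = C_12 = 208012.
A rooted plane tree with 12 edges has 13 nodes, and the count is C_12. So Q = C_12 = 208012.
By the hook-length formula (or a Dyck-path bijection), SYT of shape 2×16 number C_16. So R = C_16 = 35357670.
P − Q + R = 208012 − 208012 + 35357670 = 35357670.

35357670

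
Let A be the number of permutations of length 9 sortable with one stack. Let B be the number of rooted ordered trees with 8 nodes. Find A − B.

Stack-sortable permutations are exactly the 231-avoiding ones, counted by C_n; here n = 9. So A = C_9 = 4862.
A rooted plane tree on 8 nodes has 7 edges, and such trees are counted by C_7. So B = C_7 = 429.
A − B = 4862 − 429 = 4433.

4433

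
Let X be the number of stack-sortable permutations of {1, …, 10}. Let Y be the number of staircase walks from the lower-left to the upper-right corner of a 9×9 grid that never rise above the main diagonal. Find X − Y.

By Knuth's characterisation, the stack-sortable permutations of length 10 are the 231-avoiders, numbering C_10. So X = C_10 = 16796.
Sub-diagonal monotone paths from (0,0) to (9,9) biject with Dyck paths of semilength 9, giving C_9. So Y = C_9 = 4862.
X − Y = 16796 − 4862 = 11934.

11934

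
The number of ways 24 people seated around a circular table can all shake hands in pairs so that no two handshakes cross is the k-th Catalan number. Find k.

12

With 24 = 2·12 people, non-crossing handshake pairings are non-crossing perfect matchings on a circle, counted by C_12.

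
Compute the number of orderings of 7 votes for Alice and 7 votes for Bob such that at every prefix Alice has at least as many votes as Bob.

Ballot sequences with n votes each where one side never trails are Dyck words, counted by C_n; here n = 7.
C_7 = 429.

429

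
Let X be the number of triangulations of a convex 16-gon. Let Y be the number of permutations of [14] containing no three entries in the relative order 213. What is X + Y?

5348880

A convex 16-gon is triangulated into 14 triangles, and the number of such triangulations is the Catalan number C_{16−2} = C_14. So X = C_14 = 2674440.
For any fixed pattern of length 3, the pattern-avoiding permutations of [14] number C_14. So Y = C_14 = 2674440.
X + Y = 2674440 + 2674440 = 5348880.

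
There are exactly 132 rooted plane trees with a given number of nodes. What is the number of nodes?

7

Rooted ordered trees on m nodes are counted by C_{m−1}; 132 = C_6.
So the index is 6, and the number of nodes is 6 + 1 = 7.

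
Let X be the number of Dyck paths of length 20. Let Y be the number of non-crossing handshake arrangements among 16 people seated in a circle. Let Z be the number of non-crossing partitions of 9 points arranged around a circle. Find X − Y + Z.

20228

Dyck paths of semilength n (length 2n) are counted by C_n; here n = 10. So X = C_10 = 16796.
Non-crossing handshake pairings of 2n people are counted by C_n; 16 people gives n = 8. So Y = C_8 = 1430.
Non-crossing partitions of an n-element set are counted by C_n; here n = 9. So Z = C_9 = 4862.
X − Y + Z = 16796 − 1430 + 4862 = 20228.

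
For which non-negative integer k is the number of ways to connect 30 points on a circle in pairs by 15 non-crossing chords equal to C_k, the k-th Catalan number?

15

Non-crossing perfect matchings of 2n points on a circle are counted by C_n; with 30 points, n = 15.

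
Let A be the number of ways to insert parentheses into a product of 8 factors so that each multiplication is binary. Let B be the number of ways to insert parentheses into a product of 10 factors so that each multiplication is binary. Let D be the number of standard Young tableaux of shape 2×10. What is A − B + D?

Bracketing 8 factors into binary products is counted by C_{8−1} = C_7. So A = C_7 = 429.
Bracketing 10 factors into binary products is counted by C_{10−1} = C_9. So B = C_9 = 4862.
By the hook-length formula (or a Dyck-path bijection), SYT of shape 2×10 number C_10. So D = C_10 = 16796.
A − B + D = 429 − 4862 + 16796 = 12363.

12363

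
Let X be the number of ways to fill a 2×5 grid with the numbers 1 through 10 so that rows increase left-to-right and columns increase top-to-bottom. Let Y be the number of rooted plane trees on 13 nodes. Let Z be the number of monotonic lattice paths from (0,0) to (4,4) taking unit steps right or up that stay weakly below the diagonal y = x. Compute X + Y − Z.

208040

Standard Young tableaux of shape 2×n are counted by C_n; here n = 5. So X = C_5 = 42.
Rooted ordered (plane) trees on m nodes have m−1 edges and are counted by C_{m−1}; m = 13 gives C_12. So Y = C_12 = 208012.
Monotone paths in an n×n grid that stay weakly below the diagonal are counted by C_n; here n = 4. So Z = C_4 = 14.
X + Y − Z = 42 + 208012 − 14 = 208040.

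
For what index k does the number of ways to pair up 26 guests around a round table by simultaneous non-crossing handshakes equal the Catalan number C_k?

Non-crossing handshake pairings of 2n people are counted by C_n; 26 people gives n = 13.

13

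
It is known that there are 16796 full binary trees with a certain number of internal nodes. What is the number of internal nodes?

10

Full binary trees with n internal nodes are counted by C_n, and C_10 = 16796.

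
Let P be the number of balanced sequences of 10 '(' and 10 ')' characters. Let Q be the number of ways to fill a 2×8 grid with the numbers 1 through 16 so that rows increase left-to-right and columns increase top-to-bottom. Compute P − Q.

15366

Balanced strings of n pairs of brackets are counted by C_n; here n = 10. So P = C_10 = 16796.
By the hook-length formula (or a Dyck-path bijection), SYT of shape 2×8 number C_8. So Q = C_8 = 1430.
P − Q = 16796 − 1430 = 15366.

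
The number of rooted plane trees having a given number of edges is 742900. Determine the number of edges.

Rooted ordered trees with n edges are counted by C_n. Since C_13 = 742900, the index is 13.

13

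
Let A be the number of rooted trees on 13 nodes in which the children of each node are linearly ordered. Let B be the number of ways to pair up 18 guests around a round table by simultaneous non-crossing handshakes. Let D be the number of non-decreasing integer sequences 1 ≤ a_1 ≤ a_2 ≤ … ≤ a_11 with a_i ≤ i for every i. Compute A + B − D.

A rooted plane tree on 13 nodes has 12 edges, and such trees are counted by C_12. So A = C_12 = 208012.
Non-crossing handshake pairings of 2n people are counted by C_n; 18 people gives n = 9. So B = C_9 = 4862.
Weakly increasing sequences with a_i ≤ i biject with Dyck paths of semilength 11, so there are C_11. So D = C_11 = 58786.
A + B − D = 208012 + 4862 − 58786 = 154088.

154088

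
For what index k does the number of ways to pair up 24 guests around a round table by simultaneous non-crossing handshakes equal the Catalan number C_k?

12

Non-crossing handshake pairings of 2n people are counted by C_n; 24 people gives n = 12.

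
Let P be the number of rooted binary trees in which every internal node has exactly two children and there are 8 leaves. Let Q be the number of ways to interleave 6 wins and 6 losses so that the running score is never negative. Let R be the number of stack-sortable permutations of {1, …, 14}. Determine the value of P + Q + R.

2675001

A full binary tree with L leaves has L−1 internal nodes and is counted by C_{L−1}; L = 8 gives C_7. So P = C_7 = 429.
Ballot sequences with n votes each where one side never trails are Dyck words, counted by C_n; here n = 6. So Q = C_6 = 132.
Stack-sortable permutations are exactly the 231-avoiding ones, counted by C_n; here n = 14. So R = C_14 = 2674440.
P + Q + R = 429 + 132 + 2674440 = 2675001.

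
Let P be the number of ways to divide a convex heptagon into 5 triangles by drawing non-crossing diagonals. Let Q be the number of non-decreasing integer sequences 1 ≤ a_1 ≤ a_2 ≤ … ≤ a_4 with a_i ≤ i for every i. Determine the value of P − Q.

28

The number of triangulations of a 7-gon is the Catalan number C_5 (index = sides − 2). So P = C_5 = 42.
Such sub-staircase sequences of length n are counted by C_n; here n = 4. So Q = C_4 = 14.
P − Q = 42 − 14 = 28.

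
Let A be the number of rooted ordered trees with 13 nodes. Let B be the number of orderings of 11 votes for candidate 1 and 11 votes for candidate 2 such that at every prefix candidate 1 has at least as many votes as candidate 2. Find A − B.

Rooted ordered (plane) trees on m nodes have m−1 edges and are counted by C_{m−1}; m = 13 gives C_12. So A = C_12 = 208012.
Ballot sequences with n votes each where one side never trails are Dyck words, counted by C_n; here n = 11. So B = C_11 = 58786.
A − B = 208012 − 58786 = 149226.

149226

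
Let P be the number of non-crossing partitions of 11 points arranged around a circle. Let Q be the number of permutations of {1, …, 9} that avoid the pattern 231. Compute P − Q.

The non-crossing partitions of [11] form a lattice of size C_11. So P = C_11 = 58786.
For any fixed pattern of length 3, the pattern-avoiding permutations of [9] number C_9. So Q = C_9 = 4862.
P − Q = 58786 − 4862 = 53924.

53924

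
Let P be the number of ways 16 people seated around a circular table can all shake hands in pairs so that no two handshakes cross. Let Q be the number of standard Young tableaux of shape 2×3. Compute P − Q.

Non-crossing handshake pairings of 2n people are counted by C_n; 16 people gives n = 8. So P = C_8 = 1430.
By the hook-length formula (or a Dyck-path bijection), SYT of shape 2×3 number C_3. So Q = C_3 = 5.
P − Q = 1430 − 5 = 1425.

1425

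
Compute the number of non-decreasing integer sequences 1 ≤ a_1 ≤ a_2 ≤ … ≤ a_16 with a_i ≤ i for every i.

Such sub-staircase sequences of length n are counted by C_n; here n = 16.
C_16 = C(32,16)/17 = 601080390/17 = 35357670.

35357670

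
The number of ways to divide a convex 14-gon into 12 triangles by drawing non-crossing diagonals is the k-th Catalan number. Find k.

The number of triangulations of a 14-gon is the Catalan number C_12 (index = sides − 2).

12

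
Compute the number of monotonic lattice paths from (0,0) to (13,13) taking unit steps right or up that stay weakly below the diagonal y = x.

Monotone paths in an n×n grid that stay weakly below the diagonal are counted by C_n; here n = 13.
C_13 = C(26,13)/14 = 10400600/14 = 742900.

742900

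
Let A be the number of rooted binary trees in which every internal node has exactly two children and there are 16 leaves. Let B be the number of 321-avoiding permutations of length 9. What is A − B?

A full binary tree with L leaves has L−1 internal nodes and is counted by C_{L−1}; L = 16 gives C_15. So A = C_15 = 9694845.
For any fixed pattern of length 3, the pattern-avoiding permutations of [9] number C_9. So B = C_9 = 4862.
A − B = 9694845 − 4862 = 9689983.

9689983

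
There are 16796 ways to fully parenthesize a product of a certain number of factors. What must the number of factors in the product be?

Parenthesizations of m factors are counted by C_{m−1}, and C_10 = 16796.
So the index is 10, and the number of factors is 10 + 1 = 11.

11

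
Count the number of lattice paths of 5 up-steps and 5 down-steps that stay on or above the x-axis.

Paths of 5 up- and 5 down-steps that never dip below the axis are Dyck paths; their count is C_5.
C_5 = 42.

42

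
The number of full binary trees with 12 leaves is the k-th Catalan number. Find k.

11

A full binary tree with L leaves has L−1 internal nodes and is counted by C_{L−1}; L = 12 gives C_11.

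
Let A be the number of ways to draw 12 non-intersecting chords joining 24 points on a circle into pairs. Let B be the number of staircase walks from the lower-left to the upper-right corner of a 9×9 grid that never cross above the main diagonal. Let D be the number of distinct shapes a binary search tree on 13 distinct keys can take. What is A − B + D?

Non-crossing perfect matchings of 2n points on a circle are counted by C_n; with 24 points, n = 12. So A = C_12 = 208012.
Sub-diagonal monotone paths from (0,0) to (9,9) biject with Dyck paths of semilength 9, giving C_9. So B = C_9 = 4862.
Binary trees (left/right distinguished) on n nodes are counted by C_n; here n = 13. So D = C_13 = 742900.
A − B + D = 208012 − 4862 + 742900 = 946050.

946050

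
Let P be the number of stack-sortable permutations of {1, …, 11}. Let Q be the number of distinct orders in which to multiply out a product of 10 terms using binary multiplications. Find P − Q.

By Knuth's characterisation, the stack-sortable permutations of length 11 are the 231-avoiders, numbering C_11. So P = C_11 = 58786.
Bracketing 10 factors into binary products is counted by C_{10−1} = C_9. So Q = C_9 = 4862.
P − Q = 58786 − 4862 = 53924.

53924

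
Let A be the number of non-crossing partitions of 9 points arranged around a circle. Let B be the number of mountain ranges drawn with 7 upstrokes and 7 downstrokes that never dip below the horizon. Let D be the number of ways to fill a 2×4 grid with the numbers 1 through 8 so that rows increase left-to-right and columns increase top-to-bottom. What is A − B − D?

Non-crossing partitions of an n-element set are counted by C_n; here n = 9. So A = C_9 = 4862.
A Dyck path with 7 up-steps and 7 down-steps has semilength 7, so there are C_7 of them. So B = C_7 = 429.
Standard Young tableaux of shape 2×n are counted by C_n; here n = 4. So D = C_4 = 14.
A − B − D = 4862 − 429 − 14 = 4419.

4419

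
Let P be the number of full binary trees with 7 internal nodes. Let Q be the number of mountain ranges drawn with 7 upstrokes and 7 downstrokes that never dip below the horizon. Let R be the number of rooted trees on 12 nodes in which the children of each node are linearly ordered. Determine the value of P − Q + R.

58786

Full binary trees with n internal nodes are counted by C_n; here n = 7. So P = C_7 = 429.
Dyck paths of semilength n (length 2n) are counted by C_n; here n = 7. So Q = C_7 = 429.
A rooted plane tree on 12 nodes has 11 edges, and such trees are counted by C_11. So R = C_11 = 58786.
P − Q + R = 429 − 429 + 58786 = 58786.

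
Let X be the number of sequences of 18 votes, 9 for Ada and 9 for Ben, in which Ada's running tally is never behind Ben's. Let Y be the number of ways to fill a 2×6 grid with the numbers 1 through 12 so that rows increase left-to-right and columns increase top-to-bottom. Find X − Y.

Reading a vote for the leader as '(' and for the other as ')' turns such a sequence into a balanced string of 9 pairs, so the count is C_9. So X = C_9 = 4862.
Standard Young tableaux of shape 2×n are counted by C_n; here n = 6. So Y = C_6 = 132.
X − Y = 4862 − 132 = 4730.

4730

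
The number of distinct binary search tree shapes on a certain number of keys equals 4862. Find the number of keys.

9

Binary search tree shapes on n keys are counted by C_n; 4862 = C_9.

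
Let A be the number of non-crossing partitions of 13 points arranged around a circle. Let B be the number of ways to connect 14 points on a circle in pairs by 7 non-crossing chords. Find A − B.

The non-crossing partitions of [13] form a lattice of size C_13. So A = C_13 = 742900.
Non-crossing perfect matchings of 2n points on a circle are counted by C_n; with 14 points, n = 7. So B = C_7 = 429.
A − B = 742900 − 429 = 742471.

742471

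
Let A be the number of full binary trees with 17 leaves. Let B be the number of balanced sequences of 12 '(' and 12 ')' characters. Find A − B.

A full binary tree with L leaves has L−1 internal nodes and is counted by C_{L−1}; L = 17 gives C_16. So A = C_16 = 35357670.
With 12 pairs the number of balanced bracket strings is the Catalan number C_12. So B = C_12 = 208012.
A − B = 35357670 − 208012 = 35149658.

35149658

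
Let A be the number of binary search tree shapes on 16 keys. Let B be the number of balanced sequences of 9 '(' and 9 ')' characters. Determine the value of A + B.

35362532

Binary trees (left/right distinguished) on n nodes are counted by C_n; here n = 16. So A = C_16 = 35357670.
Balanced strings of n pairs of brackets are counted by C_n; here n = 9. So B = C_9 = 4862.
A + B = 35357670 + 4862 = 35362532.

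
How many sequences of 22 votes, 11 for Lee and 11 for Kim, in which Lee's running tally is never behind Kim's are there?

Ballot sequences with n votes each where one side never trails are Dyck words, counted by C_n; here n = 11.
C_11 = C_10 · 2(2·10+1)/(10+2) = 16796 · 42/12 = 58786.

58786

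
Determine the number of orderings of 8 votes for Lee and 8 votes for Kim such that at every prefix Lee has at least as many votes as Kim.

Reading a vote for the leader as '(' and for the other as ')' turns such a sequence into a balanced string of 8 pairs, so the count is C_8.
C_8 = C(16,8)/9 = 12870/9 = 1430.

1430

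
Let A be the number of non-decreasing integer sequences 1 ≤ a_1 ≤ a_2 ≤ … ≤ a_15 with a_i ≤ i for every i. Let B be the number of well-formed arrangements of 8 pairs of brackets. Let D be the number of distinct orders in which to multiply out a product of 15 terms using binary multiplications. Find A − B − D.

Weakly increasing sequences with a_i ≤ i biject with Dyck paths of semilength 15, so there are C_15. So A = C_15 = 9694845.
Balanced strings of n pairs of brackets are counted by C_n; here n = 8. So B = C_8 = 1430.
Parenthesizations of m factors correspond to full binary trees with m leaves, counted by C_{m−1}; m = 15 gives C_14. So D = C_14 = 2674440.
A − B − D = 9694845 − 1430 − 2674440 = 7018975.

7018975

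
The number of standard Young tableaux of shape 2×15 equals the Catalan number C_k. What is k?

Standard Young tableaux of shape 2×n are counted by C_n; here n = 15.

15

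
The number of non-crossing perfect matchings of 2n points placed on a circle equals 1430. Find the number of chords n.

8

Non-crossing pairings of 2n points on a circle are counted by C_n. The Catalan number equal to 1430 is C_8.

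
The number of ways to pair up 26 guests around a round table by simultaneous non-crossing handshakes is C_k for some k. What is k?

With 26 = 2·13 people, non-crossing handshake pairings are non-crossing perfect matchings on a circle, counted by C_13.

13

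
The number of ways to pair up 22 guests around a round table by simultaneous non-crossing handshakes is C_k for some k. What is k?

11

With 22 = 2·11 people, non-crossing handshake pairings are non-crossing perfect matchings on a circle, counted by C_11.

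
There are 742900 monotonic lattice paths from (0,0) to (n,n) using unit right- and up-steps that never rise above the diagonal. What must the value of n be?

13

Such diagonal-avoiding paths in an n×n grid are counted by C_n. The Catalan number equal to 742900 is C_13.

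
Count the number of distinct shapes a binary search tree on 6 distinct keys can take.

132

There are C_n binary search tree shapes on n keys; with n = 6 that is C_6.
C_6 = 132.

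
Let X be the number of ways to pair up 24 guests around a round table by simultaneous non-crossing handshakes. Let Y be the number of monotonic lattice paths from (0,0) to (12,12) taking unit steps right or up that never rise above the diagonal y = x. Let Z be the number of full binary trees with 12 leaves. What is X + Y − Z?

Non-crossing handshake pairings of 2n people are counted by C_n; 24 people gives n = 12. So X = C_12 = 208012.
Sub-diagonal monotone paths from (0,0) to (12,12) biject with Dyck paths of semilength 12, giving C_12. So Y = C_12 = 208012.
Full binary trees with 12 leaves have 12−1 = 11 internal nodes, so there are C_11 of them. So Z = C_11 = 58786.
X + Y − Z = 208012 + 208012 − 58786 = 357238.

357238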